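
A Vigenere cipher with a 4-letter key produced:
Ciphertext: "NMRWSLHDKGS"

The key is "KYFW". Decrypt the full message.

Step 1: Key 'KYFW' has length 4. Extended key: KYFWKYFWKYF
Step 2: Decrypt each position:
  N(13) - K(10) = 3 = D
  M(12) - Y(24) = 14 = O
  R(17) - F(5) = 12 = M
  W(22) - W(22) = 0 = A
  S(18) - K(10) = 8 = I
  L(11) - Y(24) = 13 = N
  H(7) - F(5) = 2 = C
  D(3) - W(22) = 7 = H
  K(10) - K(10) = 0 = A
  G(6) - Y(24) = 8 = I
  S(18) - F(5) = 13 = N
Plaintext: DOMAINCHAIN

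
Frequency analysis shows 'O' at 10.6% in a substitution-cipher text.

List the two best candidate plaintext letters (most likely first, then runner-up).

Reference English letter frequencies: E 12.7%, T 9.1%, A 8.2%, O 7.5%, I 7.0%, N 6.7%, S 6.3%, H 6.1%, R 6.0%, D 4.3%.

Step 1: Observed frequency of 'O' is 10.6%.
Step 2: Compute distances to each reference frequency and sort:
  T (9.1%): difference = 1.5% <-- BEST
  E (12.7%): difference = 2.1% <-- RUNNER-UP
  A (8.2%): difference = 2.4%
  O (7.5%): difference = 3.1%
  I (7.0%): difference = 3.6%
Step 3: Most likely is 'T' (9.1%, diff 1.5%); second most likely is 'E' (12.7%, diff 2.1%).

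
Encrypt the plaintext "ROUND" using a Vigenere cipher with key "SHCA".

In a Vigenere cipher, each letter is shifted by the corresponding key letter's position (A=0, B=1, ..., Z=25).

Step 1: Repeat key to match plaintext length:
  Plaintext: ROUND
  Key:       SHCAS
Step 2: Encrypt each letter:
  R(17) + S(18) = (17+18) mod 26 = 9 = J
  O(14) + H(7) = (14+7) mod 26 = 21 = V
  U(20) + C(2) = (20+2) mod 26 = 22 = W
  N(13) + A(0) = (13+0) mod 26 = 13 = N
  D(3) + S(18) = (3+18) mod 26 = 21 = V
Ciphertext: JVWNV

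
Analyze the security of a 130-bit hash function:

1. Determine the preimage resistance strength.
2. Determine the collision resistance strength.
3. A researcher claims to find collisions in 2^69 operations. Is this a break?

Step 1: Preimage resistance requires brute-force of 2^130 operations.
Step 2: Collision resistance (birthday bound) = 2^(130/2) = 2^65.
Step 3: The claimed attack costs 2^69 operations.
Step 4: Since 2^69 >= 2^65, the claimed attack is no faster than the generic birthday attack, so this does not break collision resistance.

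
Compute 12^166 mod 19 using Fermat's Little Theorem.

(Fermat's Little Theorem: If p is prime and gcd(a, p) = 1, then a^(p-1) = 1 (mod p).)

Step 1: Since 19 is prime, by Fermat's Little Theorem: 12^18 = 1 (mod 19).
Step 2: Reduce exponent: 166 mod 18 = 4.
Step 3: So 12^166 = 12^4 (mod 19).
Step 4: 12^4 mod 19 = 7.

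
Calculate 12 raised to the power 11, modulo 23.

Step 1: Compute 12^11 mod 23 step by step, reducing modulo 23 at each step.
  12^1 mod 23 = 12
  12^2 mod 23 = (12 * 12) mod 23 = 6
  12^3 mod 23 = (6 * 12) mod 23 = 3
  12^4 mod 23 = (3 * 12) mod 23 = 13
  12^5 mod 23 = (13 * 12) mod 23 = 18
  12^6 mod 23 = (18 * 12) mod 23 = 9
  12^7 mod 23 = (9 * 12) mod 23 = 16
  12^8 mod 23 = (16 * 12) mod 23 = 8
  12^9 mod 23 = (8 * 12) mod 23 = 4
  12^10 mod 23 = (4 * 12) mod 23 = 2
  12^11 mod 23 = (2 * 12) mod 23 = 1
Step 2: Result = 1.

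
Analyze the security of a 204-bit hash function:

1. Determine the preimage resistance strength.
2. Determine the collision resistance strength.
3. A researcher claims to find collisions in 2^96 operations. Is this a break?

Step 1: Preimage resistance requires brute-force of 2^204 operations.
Step 2: Collision resistance (birthday bound) = 2^(204/2) = 2^102.
Step 3: The claimed attack costs 2^96 operations.
Step 4: Since 2^96 < 2^102, the claimed attack beats the generic birthday bound, so collision resistance is broken.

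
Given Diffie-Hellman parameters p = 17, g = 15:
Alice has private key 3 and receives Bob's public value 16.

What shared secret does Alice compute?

Step 1: s = B^a mod p = 16^3 mod 17.
  16^1 mod 17 = 16
  16^2 mod 17 = (16 * 16) mod 17 = 1
  16^3 mod 17 = (1 * 16) mod 17 = 16
Result: shared secret = 16.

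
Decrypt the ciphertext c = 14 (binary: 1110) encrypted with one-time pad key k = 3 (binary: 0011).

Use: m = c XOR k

Step 1: XOR ciphertext with key:
  Ciphertext: 1110
  Key:        0011
  XOR:        1101
Step 2: Plaintext = 1101 = 13 in decimal.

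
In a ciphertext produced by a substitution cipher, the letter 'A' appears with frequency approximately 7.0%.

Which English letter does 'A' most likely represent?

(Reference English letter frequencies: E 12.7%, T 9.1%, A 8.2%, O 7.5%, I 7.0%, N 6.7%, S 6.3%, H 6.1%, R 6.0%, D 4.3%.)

Step 1: The observed frequency is 7.0%.
Step 2: Compare with English frequencies:
  E: 12.7% (difference: 5.7%)
  T: 9.1% (difference: 2.1%)
  A: 8.2% (difference: 1.2%)
  O: 7.5% (difference: 0.5%)
  I: 7.0% (difference: 0.0%) <-- closest
  N: 6.7% (difference: 0.3%)
  S: 6.3% (difference: 0.7%)
  H: 6.1% (difference: 0.9%)
  R: 6.0% (difference: 1.0%)
  D: 4.3% (difference: 2.7%)
Step 3: 'A' most likely represents 'I' (frequency 7.0%).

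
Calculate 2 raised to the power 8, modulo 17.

Step 1: Compute 2^8 mod 17 step by step, reducing modulo 17 at each step.
  2^1 mod 17 = 2
  2^2 mod 17 = (2 * 2) mod 17 = 4
  2^3 mod 17 = (4 * 2) mod 17 = 8
  2^4 mod 17 = (8 * 2) mod 17 = 16
  2^5 mod 17 = (16 * 2) mod 17 = 15
  2^6 mod 17 = (15 * 2) mod 17 = 13
  2^7 mod 17 = (13 * 2) mod 17 = 9
  2^8 mod 17 = (9 * 2) mod 17 = 1
Step 2: Result = 1.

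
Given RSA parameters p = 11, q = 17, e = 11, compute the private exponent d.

Step 1: n = 11 * 17 = 187.
Step 2: phi(n) = 10 * 16 = 160.
Step 3: Find d such that 11 * d = 1 (mod 160).
Step 4: d = 11^(-1) mod 160 = 131.
Verification: 11 * 131 = 1441 = 9 * 160 + 1.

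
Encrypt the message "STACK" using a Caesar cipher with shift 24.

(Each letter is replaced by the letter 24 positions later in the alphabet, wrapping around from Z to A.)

Step 1: For each letter, shift forward by 24 positions (mod 26).
  S (position 18) -> position (18+24) mod 26 = 16 -> Q
  T (position 19) -> position (19+24) mod 26 = 17 -> R
  A (position 0) -> position (0+24) mod 26 = 24 -> Y
  C (position 2) -> position (2+24) mod 26 = 0 -> A
  K (position 10) -> position (10+24) mod 26 = 8 -> I
Result: QRYAI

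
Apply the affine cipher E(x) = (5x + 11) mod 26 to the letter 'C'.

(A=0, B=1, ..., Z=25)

Step 1: Convert 'C' to number: x = 2.
Step 2: E(2) = (5 * 2 + 11) mod 26 = 21 mod 26 = 21.
Step 3: Convert 21 back to letter: V.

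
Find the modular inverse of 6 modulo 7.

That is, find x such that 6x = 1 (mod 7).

Step 1: We need x such that 6 * x = 1 (mod 7).
Step 2: Using the extended Euclidean algorithm or trial:
  6 * 6 = 36 = 5 * 7 + 1.
Step 3: Since 36 mod 7 = 1, the inverse is x = 6.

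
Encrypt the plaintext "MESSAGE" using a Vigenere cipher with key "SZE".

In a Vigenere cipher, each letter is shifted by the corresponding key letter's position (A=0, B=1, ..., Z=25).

Step 1: Repeat key to match plaintext length:
  Plaintext: MESSAGE
  Key:       SZESZES
Step 2: Encrypt each letter:
  M(12) + S(18) = (12+18) mod 26 = 4 = E
  E(4) + Z(25) = (4+25) mod 26 = 3 = D
  S(18) + E(4) = (18+4) mod 26 = 22 = W
  S(18) + S(18) = (18+18) mod 26 = 10 = K
  A(0) + Z(25) = (0+25) mod 26 = 25 = Z
  G(6) + E(4) = (6+4) mod 26 = 10 = K
  E(4) + S(18) = (4+18) mod 26 = 22 = W
Ciphertext: EDWKZKW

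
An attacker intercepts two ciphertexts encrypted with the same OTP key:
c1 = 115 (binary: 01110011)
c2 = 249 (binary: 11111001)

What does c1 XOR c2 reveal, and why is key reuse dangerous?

Step 1: c1 XOR c2 = (m1 XOR k) XOR (m2 XOR k).
Step 2: By XOR associativity/commutativity: = m1 XOR m2 XOR k XOR k = m1 XOR m2.
Step 3: 01110011 XOR 11111001 = 10001010 = 138.
Step 4: The key cancels out! An attacker learns m1 XOR m2 = 138, revealing the relationship between plaintexts.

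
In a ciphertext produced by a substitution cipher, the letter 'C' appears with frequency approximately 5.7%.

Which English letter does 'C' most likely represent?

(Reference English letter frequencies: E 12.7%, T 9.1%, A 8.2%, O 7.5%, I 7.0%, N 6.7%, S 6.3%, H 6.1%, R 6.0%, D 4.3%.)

Step 1: The observed frequency is 5.7%.
Step 2: Compare with English frequencies:
  E: 12.7% (difference: 7.0%)
  T: 9.1% (difference: 3.4%)
  A: 8.2% (difference: 2.5%)
  O: 7.5% (difference: 1.8%)
  I: 7.0% (difference: 1.3%)
  N: 6.7% (difference: 1.0%)
  S: 6.3% (difference: 0.6%)
  H: 6.1% (difference: 0.4%)
  R: 6.0% (difference: 0.3%) <-- closest
  D: 4.3% (difference: 1.4%)
Step 3: 'C' most likely represents 'R' (frequency 6.0%).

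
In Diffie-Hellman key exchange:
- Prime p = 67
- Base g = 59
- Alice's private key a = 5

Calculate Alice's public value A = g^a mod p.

Step 1: A = g^a mod p = 59^5 mod 67.
  59^1 mod 67 = 59
  59^2 mod 67 = (59 * 59) mod 67 = 64
  59^3 mod 67 = (64 * 59) mod 67 = 24
  59^4 mod 67 = (24 * 59) mod 67 = 9
  59^5 mod 67 = (9 * 59) mod 67 = 62
Result: A = 62.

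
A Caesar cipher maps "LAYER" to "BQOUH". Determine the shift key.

Step 1: Compare first letters: L (position 11) -> B (position 1).
Step 2: Shift = (1 - 11) mod 26 = 16.
The shift value is 16.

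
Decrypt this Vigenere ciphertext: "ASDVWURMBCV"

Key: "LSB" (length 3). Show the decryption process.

Step 1: Key 'LSB' has length 3. Extended key: LSBLSBLSBLS
Step 2: Decrypt each position:
  A(0) - L(11) = 15 = P
  S(18) - S(18) = 0 = A
  D(3) - B(1) = 2 = C
  V(21) - L(11) = 10 = K
  W(22) - S(18) = 4 = E
  U(20) - B(1) = 19 = T
  R(17) - L(11) = 6 = G
  M(12) - S(18) = 20 = U
  B(1) - B(1) = 0 = A
  C(2) - L(11) = 17 = R
  V(21) - S(18) = 3 = D
Plaintext: PACKETGUARD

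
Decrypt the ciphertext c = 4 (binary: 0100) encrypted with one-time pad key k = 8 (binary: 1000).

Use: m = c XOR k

Step 1: XOR ciphertext with key:
  Ciphertext: 0100
  Key:        1000
  XOR:        1100
Step 2: Plaintext = 1100 = 12 in decimal.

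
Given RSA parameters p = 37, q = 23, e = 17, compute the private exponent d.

Step 1: n = 37 * 23 = 851.
Step 2: phi(n) = 36 * 22 = 792.
Step 3: Find d such that 17 * d = 1 (mod 792).
Step 4: d = 17^(-1) mod 792 = 233.
Verification: 17 * 233 = 3961 = 5 * 792 + 1.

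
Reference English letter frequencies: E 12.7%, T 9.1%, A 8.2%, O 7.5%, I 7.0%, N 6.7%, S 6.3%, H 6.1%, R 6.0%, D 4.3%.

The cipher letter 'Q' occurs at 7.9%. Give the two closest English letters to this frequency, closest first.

Step 1: Observed frequency of 'Q' is 7.9%.
Step 2: Compute distances to each reference frequency and sort:
  A (8.2%): difference = 0.3% <-- BEST
  O (7.5%): difference = 0.4% <-- RUNNER-UP
  I (7.0%): difference = 0.9%
  T (9.1%): difference = 1.2%
  N (6.7%): difference = 1.2%
Step 3: Most likely is 'A' (8.2%, diff 0.3%); second most likely is 'O' (7.5%, diff 0.4%).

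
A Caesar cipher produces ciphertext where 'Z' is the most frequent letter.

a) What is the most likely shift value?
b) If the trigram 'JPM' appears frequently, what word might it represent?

Step 1: In English, 'E' is the most frequent letter (12.7%).
Step 2: The most frequent ciphertext letter is 'Z' (position 25).
Step 3: Shift = (25 - 4) mod 26 = 21.
Step 4: Decrypt 'JPM' by shifting back 21:
  J -> O
  P -> U
  M -> R
Step 5: 'JPM' decrypts to 'OUR'.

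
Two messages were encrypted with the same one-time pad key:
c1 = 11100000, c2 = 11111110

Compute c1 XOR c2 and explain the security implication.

Step 1: c1 XOR c2 = (m1 XOR k) XOR (m2 XOR k).
Step 2: By XOR associativity/commutativity: = m1 XOR m2 XOR k XOR k = m1 XOR m2.
Step 3: 11100000 XOR 11111110 = 00011110 = 30.
Step 4: The key cancels out! An attacker learns m1 XOR m2 = 30, revealing the relationship between plaintexts.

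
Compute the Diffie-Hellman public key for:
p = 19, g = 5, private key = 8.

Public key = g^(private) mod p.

Step 1: A = g^a mod p = 5^8 mod 19.
  5^1 mod 19 = 5
  5^2 mod 19 = (5 * 5) mod 19 = 6
  5^3 mod 19 = (6 * 5) mod 19 = 11
  5^4 mod 19 = (11 * 5) mod 19 = 17
  5^5 mod 19 = (17 * 5) mod 19 = 9
  5^6 mod 19 = (9 * 5) mod 19 = 7
  5^7 mod 19 = (7 * 5) mod 19 = 16
  5^8 mod 19 = (16 * 5) mod 19 = 4
Result: A = 4.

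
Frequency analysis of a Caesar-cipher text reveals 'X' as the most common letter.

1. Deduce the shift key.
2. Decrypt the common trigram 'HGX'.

Step 1: In English, 'E' is the most frequent letter (12.7%).
Step 2: The most frequent ciphertext letter is 'X' (position 23).
Step 3: Shift = (23 - 4) mod 26 = 19.
Step 4: Decrypt 'HGX' by shifting back 19:
  H -> O
  G -> N
  X -> E
Step 5: 'HGX' decrypts to 'ONE'.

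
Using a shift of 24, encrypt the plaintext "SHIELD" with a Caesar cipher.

Step 1: For each letter, shift forward by 24 positions (mod 26).
  S (position 18) -> position (18+24) mod 26 = 16 -> Q
  H (position 7) -> position (7+24) mod 26 = 5 -> F
  I (position 8) -> position (8+24) mod 26 = 6 -> G
  E (position 4) -> position (4+24) mod 26 = 2 -> C
  L (position 11) -> position (11+24) mod 26 = 9 -> J
  D (position 3) -> position (3+24) mod 26 = 1 -> B
Result: QFGCJB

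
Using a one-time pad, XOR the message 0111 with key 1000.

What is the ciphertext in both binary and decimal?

Step 1: Write out the XOR operation bit by bit:
  Message: 0111
  Key:     1000
  XOR:     1111
Step 2: Convert to decimal: 1111 = 15.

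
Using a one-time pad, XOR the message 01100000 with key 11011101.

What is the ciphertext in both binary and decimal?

Step 1: Write out the XOR operation bit by bit:
  Message: 01100000
  Key:     11011101
  XOR:     10111101
Step 2: Convert to decimal: 10111101 = 189.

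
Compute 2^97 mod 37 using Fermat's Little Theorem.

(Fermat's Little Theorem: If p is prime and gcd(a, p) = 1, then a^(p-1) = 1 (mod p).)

Step 1: Since 37 is prime, by Fermat's Little Theorem: 2^36 = 1 (mod 37).
Step 2: Reduce exponent: 97 mod 36 = 25.
Step 3: So 2^97 = 2^25 (mod 37).
Step 4: 2^25 mod 37 = 20.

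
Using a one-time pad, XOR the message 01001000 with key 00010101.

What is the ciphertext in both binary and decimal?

Step 1: Write out the XOR operation bit by bit:
  Message: 01001000
  Key:     00010101
  XOR:     01011101
Step 2: Convert to decimal: 01011101 = 93.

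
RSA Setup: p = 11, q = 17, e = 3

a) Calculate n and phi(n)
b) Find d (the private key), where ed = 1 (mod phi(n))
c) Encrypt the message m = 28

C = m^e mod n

Step 1: n = 11 * 17 = 187.
Step 2: phi(n) = (11-1)(17-1) = 10 * 16 = 160.
Step 3: Find d = 3^(-1) mod 160 = 107.
  Verify: 3 * 107 = 321 = 1 (mod 160).
Step 4: C = 28^3 mod 187 = 73.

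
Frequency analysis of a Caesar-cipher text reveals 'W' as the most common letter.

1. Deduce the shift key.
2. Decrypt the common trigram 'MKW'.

Step 1: In English, 'E' is the most frequent letter (12.7%).
Step 2: The most frequent ciphertext letter is 'W' (position 22).
Step 3: Shift = (22 - 4) mod 26 = 18.
Step 4: Decrypt 'MKW' by shifting back 18:
  M -> U
  K -> S
  W -> E
Step 5: 'MKW' decrypts to 'USE'.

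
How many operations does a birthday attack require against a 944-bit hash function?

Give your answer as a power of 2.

Step 1: The birthday paradox gives collision probability ~50% after sqrt(2^n) = 2^(n/2) hashes.
Step 2: For 944-bit output: 2^(944/2) = 2^472.
Step 3: Approximately 2^472 hash computations needed.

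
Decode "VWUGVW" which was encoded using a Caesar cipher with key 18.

Step 1: Reverse the shift by subtracting 18 from each letter position.
  V (position 21) -> position (21-18) mod 26 = 3 -> D
  W (position 22) -> position (22-18) mod 26 = 4 -> E
  U (position 20) -> position (20-18) mod 26 = 2 -> C
  G (position 6) -> position (6-18) mod 26 = 14 -> O
  V (position 21) -> position (21-18) mod 26 = 3 -> D
  W (position 22) -> position (22-18) mod 26 = 4 -> E
Decrypted message: DECODE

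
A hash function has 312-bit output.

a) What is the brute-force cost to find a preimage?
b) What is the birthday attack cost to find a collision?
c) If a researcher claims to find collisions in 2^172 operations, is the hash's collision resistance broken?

Step 1: Preimage resistance requires brute-force of 2^312 operations.
Step 2: Collision resistance (birthday bound) = 2^(312/2) = 2^156.
Step 3: The claimed attack costs 2^172 operations.
Step 4: Since 2^172 >= 2^156, the claimed attack is no faster than the generic birthday attack, so this does not break collision resistance.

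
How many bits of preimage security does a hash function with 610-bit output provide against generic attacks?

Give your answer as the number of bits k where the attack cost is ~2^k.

Step 1: The hash has a 610-bit output.
Step 2: Preimage resistance means: given a digest h(x), it should be infeasible to find any input that hashes to it.
With a 610-bit output there are 2^610 possible digests, so a generic brute-force preimage search costs about 2^610 evaluations.
Step 3: Security level = 610 bits.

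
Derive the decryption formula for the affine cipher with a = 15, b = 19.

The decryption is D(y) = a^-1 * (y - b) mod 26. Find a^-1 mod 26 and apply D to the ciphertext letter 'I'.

Step 1: Find a^-1, the modular inverse of 15 mod 26.
Step 2: We need 15 * a^-1 = 1 (mod 26).
Step 3: 15 * 7 = 105 = 4 * 26 + 1, so a^-1 = 7.
Step 4: D(y) = 7(y - 19) mod 26.
Step 5: Apply to 'I' (y = 8): D(8) = 7 * (8 - 19) mod 26 = 7 * -11 mod 26 = 1 -> 'B'.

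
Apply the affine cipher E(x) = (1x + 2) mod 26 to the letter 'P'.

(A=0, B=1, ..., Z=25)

Step 1: Convert 'P' to number: x = 15.
Step 2: E(15) = (1 * 15 + 2) mod 26 = 17 mod 26 = 17.
Step 3: Convert 17 back to letter: R.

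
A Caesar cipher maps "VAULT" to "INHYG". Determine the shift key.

Step 1: Compare first letters: V (position 21) -> I (position 8).
Step 2: Shift = (8 - 21) mod 26 = 13.
The shift value is 13.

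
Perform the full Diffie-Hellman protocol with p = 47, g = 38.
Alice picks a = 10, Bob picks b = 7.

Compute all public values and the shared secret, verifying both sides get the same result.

Step 1: A = g^a mod p = 38^10 mod 47 = 7.
Step 2: B = g^b mod p = 38^7 mod 47 = 33.
Step 3: Alice computes s = B^a mod p = 33^10 mod 47 = 9.
Step 4: Bob computes s = A^b mod p = 7^7 mod 47 = 9.
Both sides agree: shared secret = 9.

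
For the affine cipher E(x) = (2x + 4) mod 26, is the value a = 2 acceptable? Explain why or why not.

Step 1: Compute gcd(2, 26).
Step 2: gcd(2, 26) = 2.
Since gcd = 2 != 1, 2 shares a common factor with 26, so it cannot be used.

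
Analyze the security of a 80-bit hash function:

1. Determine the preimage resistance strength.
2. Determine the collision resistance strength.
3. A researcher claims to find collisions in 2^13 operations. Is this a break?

Step 1: Preimage resistance requires brute-force of 2^80 operations.
Step 2: Collision resistance (birthday bound) = 2^(80/2) = 2^40.
Step 3: The claimed attack costs 2^13 operations.
Step 4: Since 2^13 < 2^40, the claimed attack beats the generic birthday bound, so collision resistance is broken.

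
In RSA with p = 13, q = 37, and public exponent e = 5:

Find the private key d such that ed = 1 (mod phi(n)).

Step 1: n = 13 * 37 = 481.
Step 2: phi(n) = 12 * 36 = 432.
Step 3: Find d such that 5 * d = 1 (mod 432).
Step 4: d = 5^(-1) mod 432 = 173.
Verification: 5 * 173 = 865 = 2 * 432 + 1.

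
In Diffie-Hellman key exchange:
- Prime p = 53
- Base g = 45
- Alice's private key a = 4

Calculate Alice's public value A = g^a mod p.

Step 1: A = g^a mod p = 45^4 mod 53.
  45^1 mod 53 = 45
  45^2 mod 53 = (45 * 45) mod 53 = 11
  45^3 mod 53 = (11 * 45) mod 53 = 18
  45^4 mod 53 = (18 * 45) mod 53 = 15
Result: A = 15.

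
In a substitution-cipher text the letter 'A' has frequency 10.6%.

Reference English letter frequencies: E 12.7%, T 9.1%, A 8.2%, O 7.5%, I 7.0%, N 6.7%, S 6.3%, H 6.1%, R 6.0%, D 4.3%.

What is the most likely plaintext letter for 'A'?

Step 1: The observed frequency is 10.6%.
Step 2: Compare with English frequencies:
  E: 12.7% (difference: 2.1%)
  T: 9.1% (difference: 1.5%) <-- closest
  A: 8.2% (difference: 2.4%)
  O: 7.5% (difference: 3.1%)
  I: 7.0% (difference: 3.6%)
  N: 6.7% (difference: 3.9%)
  S: 6.3% (difference: 4.3%)
  H: 6.1% (difference: 4.5%)
  R: 6.0% (difference: 4.6%)
  D: 4.3% (difference: 6.3%)
Step 3: 'A' most likely represents 'T' (frequency 9.1%).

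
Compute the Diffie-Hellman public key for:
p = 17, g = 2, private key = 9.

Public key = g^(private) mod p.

Step 1: A = g^a mod p = 2^9 mod 17.
  2^1 mod 17 = 2
  2^2 mod 17 = (2 * 2) mod 17 = 4
  2^3 mod 17 = (4 * 2) mod 17 = 8
  2^4 mod 17 = (8 * 2) mod 17 = 16
  2^5 mod 17 = (16 * 2) mod 17 = 15
  2^6 mod 17 = (15 * 2) mod 17 = 13
  2^7 mod 17 = (13 * 2) mod 17 = 9
  2^8 mod 17 = (9 * 2) mod 17 = 1
  2^9 mod 17 = (1 * 2) mod 17 = 2
Result: A = 2.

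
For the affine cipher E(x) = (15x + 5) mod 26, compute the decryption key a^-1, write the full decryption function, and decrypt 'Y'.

Step 1: Find a^-1, the modular inverse of 15 mod 26.
Step 2: We need 15 * a^-1 = 1 (mod 26).
Step 3: 15 * 7 = 105 = 4 * 26 + 1, so a^-1 = 7.
Step 4: D(y) = 7(y - 5) mod 26.
Step 5: Apply to 'Y' (y = 24): D(24) = 7 * (24 - 5) mod 26 = 7 * 19 mod 26 = 3 -> 'D'.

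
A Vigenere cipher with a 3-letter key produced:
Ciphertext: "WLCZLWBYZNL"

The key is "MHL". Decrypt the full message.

Step 1: Key 'MHL' has length 3. Extended key: MHLMHLMHLMH
Step 2: Decrypt each position:
  W(22) - M(12) = 10 = K
  L(11) - H(7) = 4 = E
  C(2) - L(11) = 17 = R
  Z(25) - M(12) = 13 = N
  L(11) - H(7) = 4 = E
  W(22) - L(11) = 11 = L
  B(1) - M(12) = 15 = P
  Y(24) - H(7) = 17 = R
  Z(25) - L(11) = 14 = O
  N(13) - M(12) = 1 = B
  L(11) - H(7) = 4 = E
Plaintext: KERNELPROBE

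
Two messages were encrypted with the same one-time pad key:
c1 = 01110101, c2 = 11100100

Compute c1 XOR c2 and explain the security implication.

Step 1: c1 XOR c2 = (m1 XOR k) XOR (m2 XOR k).
Step 2: By XOR associativity/commutativity: = m1 XOR m2 XOR k XOR k = m1 XOR m2.
Step 3: 01110101 XOR 11100100 = 10010001 = 145.
Step 4: The key cancels out! An attacker learns m1 XOR m2 = 145, revealing the relationship between plaintexts.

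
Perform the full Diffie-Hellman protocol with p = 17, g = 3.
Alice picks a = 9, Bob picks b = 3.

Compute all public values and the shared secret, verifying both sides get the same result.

Step 1: A = g^a mod p = 3^9 mod 17 = 14.
Step 2: B = g^b mod p = 3^3 mod 17 = 10.
Step 3: Alice computes s = B^a mod p = 10^9 mod 17 = 7.
Step 4: Bob computes s = A^b mod p = 14^3 mod 17 = 7.
Both sides agree: shared secret = 7.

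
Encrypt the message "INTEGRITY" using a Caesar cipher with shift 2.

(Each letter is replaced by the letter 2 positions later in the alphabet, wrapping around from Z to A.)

Step 1: For each letter, shift forward by 2 positions (mod 26).
  I (position 8) -> position (8+2) mod 26 = 10 -> K
  N (position 13) -> position (13+2) mod 26 = 15 -> P
  T (position 19) -> position (19+2) mod 26 = 21 -> V
  E (position 4) -> position (4+2) mod 26 = 6 -> G
  G (position 6) -> position (6+2) mod 26 = 8 -> I
  R (position 17) -> position (17+2) mod 26 = 19 -> T
  I (position 8) -> position (8+2) mod 26 = 10 -> K
  T (position 19) -> position (19+2) mod 26 = 21 -> V
  Y (position 24) -> position (24+2) mod 26 = 0 -> A
Result: KPVGITKVA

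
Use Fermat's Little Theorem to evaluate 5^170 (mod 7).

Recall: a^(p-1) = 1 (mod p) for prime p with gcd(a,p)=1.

Step 1: Since 7 is prime, by Fermat's Little Theorem: 5^6 = 1 (mod 7).
Step 2: Reduce exponent: 170 mod 6 = 2.
Step 3: So 5^170 = 5^2 (mod 7).
Step 4: 5^2 mod 7 = 4.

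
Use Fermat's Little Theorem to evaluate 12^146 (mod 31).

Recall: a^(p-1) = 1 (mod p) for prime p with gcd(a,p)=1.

Step 1: Since 31 is prime, by Fermat's Little Theorem: 12^30 = 1 (mod 31).
Step 2: Reduce exponent: 146 mod 30 = 26.
Step 3: So 12^146 = 12^26 (mod 31).
Step 4: 12^26 mod 31 = 10.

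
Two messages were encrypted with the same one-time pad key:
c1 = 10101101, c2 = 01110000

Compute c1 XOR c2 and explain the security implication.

Step 1: c1 XOR c2 = (m1 XOR k) XOR (m2 XOR k).
Step 2: By XOR associativity/commutativity: = m1 XOR m2 XOR k XOR k = m1 XOR m2.
Step 3: 10101101 XOR 01110000 = 11011101 = 221.
Step 4: The key cancels out! An attacker learns m1 XOR m2 = 221, revealing the relationship between plaintexts.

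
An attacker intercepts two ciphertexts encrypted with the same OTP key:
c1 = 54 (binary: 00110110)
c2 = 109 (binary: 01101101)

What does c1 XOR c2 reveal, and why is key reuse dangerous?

Step 1: c1 XOR c2 = (m1 XOR k) XOR (m2 XOR k).
Step 2: By XOR associativity/commutativity: = m1 XOR m2 XOR k XOR k = m1 XOR m2.
Step 3: 00110110 XOR 01101101 = 01011011 = 91.
Step 4: The key cancels out! An attacker learns m1 XOR m2 = 91, revealing the relationship between plaintexts.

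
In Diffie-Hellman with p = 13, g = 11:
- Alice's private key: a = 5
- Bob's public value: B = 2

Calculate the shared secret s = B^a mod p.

Step 1: s = B^a mod p = 2^5 mod 13.
  2^1 mod 13 = 2
  2^2 mod 13 = (2 * 2) mod 13 = 4
  2^3 mod 13 = (4 * 2) mod 13 = 8
  2^4 mod 13 = (8 * 2) mod 13 = 3
  2^5 mod 13 = (3 * 2) mod 13 = 6
Result: shared secret = 6.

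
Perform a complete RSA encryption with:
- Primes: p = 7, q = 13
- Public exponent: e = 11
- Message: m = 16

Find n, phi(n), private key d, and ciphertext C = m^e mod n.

Step 1: n = 7 * 13 = 91.
Step 2: phi(n) = (7-1)(13-1) = 6 * 12 = 72.
Step 3: Find d = 11^(-1) mod 72 = 59.
  Verify: 11 * 59 = 649 = 1 (mod 72).
Step 4: C = 16^11 mod 91 = 74.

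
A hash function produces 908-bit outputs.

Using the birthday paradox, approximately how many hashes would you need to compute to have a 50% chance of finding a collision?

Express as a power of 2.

Step 1: The birthday paradox gives collision probability ~50% after sqrt(2^n) = 2^(n/2) hashes.
Step 2: For 908-bit output: 2^(908/2) = 2^454.
Step 3: Approximately 2^454 hash computations needed.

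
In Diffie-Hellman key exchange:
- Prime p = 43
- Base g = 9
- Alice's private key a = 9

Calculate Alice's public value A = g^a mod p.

Step 1: A = g^a mod p = 9^9 mod 43.
  9^1 mod 43 = 9
  9^2 mod 43 = (9 * 9) mod 43 = 38
  9^3 mod 43 = (38 * 9) mod 43 = 41
  9^4 mod 43 = (41 * 9) mod 43 = 25
  9^5 mod 43 = (25 * 9) mod 43 = 10
  9^6 mod 43 = (10 * 9) mod 43 = 4
  9^7 mod 43 = (4 * 9) mod 43 = 36
  9^8 mod 43 = (36 * 9) mod 43 = 23
  9^9 mod 43 = (23 * 9) mod 43 = 35
Result: A = 35.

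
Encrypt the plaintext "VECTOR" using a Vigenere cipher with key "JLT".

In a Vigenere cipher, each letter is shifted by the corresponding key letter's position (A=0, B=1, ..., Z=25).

Step 1: Repeat key to match plaintext length:
  Plaintext: VECTOR
  Key:       JLTJLT
Step 2: Encrypt each letter:
  V(21) + J(9) = (21+9) mod 26 = 4 = E
  E(4) + L(11) = (4+11) mod 26 = 15 = P
  C(2) + T(19) = (2+19) mod 26 = 21 = V
  T(19) + J(9) = (19+9) mod 26 = 2 = C
  O(14) + L(11) = (14+11) mod 26 = 25 = Z
  R(17) + T(19) = (17+19) mod 26 = 10 = K
Ciphertext: EPVCZK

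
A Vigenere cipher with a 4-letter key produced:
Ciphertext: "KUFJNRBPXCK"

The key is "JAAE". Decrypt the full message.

Step 1: Key 'JAAE' has length 4. Extended key: JAAEJAAEJAA
Step 2: Decrypt each position:
  K(10) - J(9) = 1 = B
  U(20) - A(0) = 20 = U
  F(5) - A(0) = 5 = F
  J(9) - E(4) = 5 = F
  N(13) - J(9) = 4 = E
  R(17) - A(0) = 17 = R
  B(1) - A(0) = 1 = B
  P(15) - E(4) = 11 = L
  X(23) - J(9) = 14 = O
  C(2) - A(0) = 2 = C
  K(10) - A(0) = 10 = K
Plaintext: BUFFERBLOCK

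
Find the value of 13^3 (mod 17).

Step 1: Compute 13^3 mod 17 step by step, reducing modulo 17 at each step.
  13^1 mod 17 = 13
  13^2 mod 17 = (13 * 13) mod 17 = 16
  13^3 mod 17 = (16 * 13) mod 17 = 4
Step 2: Result = 4.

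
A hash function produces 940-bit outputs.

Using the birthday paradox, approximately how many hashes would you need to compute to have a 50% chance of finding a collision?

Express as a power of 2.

Step 1: The birthday paradox gives collision probability ~50% after sqrt(2^n) = 2^(n/2) hashes.
Step 2: For 940-bit output: 2^(940/2) = 2^470.
Step 3: Approximately 2^470 hash computations needed.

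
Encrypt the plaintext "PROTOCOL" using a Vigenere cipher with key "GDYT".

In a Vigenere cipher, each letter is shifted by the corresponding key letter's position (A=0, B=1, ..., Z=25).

Step 1: Repeat key to match plaintext length:
  Plaintext: PROTOCOL
  Key:       GDYTGDYT
Step 2: Encrypt each letter:
  P(15) + G(6) = (15+6) mod 26 = 21 = V
  R(17) + D(3) = (17+3) mod 26 = 20 = U
  O(14) + Y(24) = (14+24) mod 26 = 12 = M
  T(19) + T(19) = (19+19) mod 26 = 12 = M
  O(14) + G(6) = (14+6) mod 26 = 20 = U
  C(2) + D(3) = (2+3) mod 26 = 5 = F
  O(14) + Y(24) = (14+24) mod 26 = 12 = M
  L(11) + T(19) = (11+19) mod 26 = 4 = E
Ciphertext: VUMMUFME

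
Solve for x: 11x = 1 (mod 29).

Step 1: We need x such that 11 * x = 1 (mod 29).
Step 2: Using the extended Euclidean algorithm or trial:
  11 * 8 = 88 = 3 * 29 + 1.
Step 3: Since 88 mod 29 = 1, the inverse is x = 8.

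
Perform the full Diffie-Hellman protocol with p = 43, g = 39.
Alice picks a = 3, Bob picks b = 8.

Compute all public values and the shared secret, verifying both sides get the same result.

Step 1: A = g^a mod p = 39^3 mod 43 = 22.
Step 2: B = g^b mod p = 39^8 mod 43 = 4.
Step 3: Alice computes s = B^a mod p = 4^3 mod 43 = 21.
Step 4: Bob computes s = A^b mod p = 22^8 mod 43 = 21.
Both sides agree: shared secret = 21.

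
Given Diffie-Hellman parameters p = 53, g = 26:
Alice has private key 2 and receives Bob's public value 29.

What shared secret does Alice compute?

Step 1: s = B^a mod p = 29^2 mod 53.
  29^1 mod 53 = 29
  29^2 mod 53 = (29 * 29) mod 53 = 46
Result: shared secret = 46.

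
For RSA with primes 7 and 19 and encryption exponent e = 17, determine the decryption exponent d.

Step 1: n = 7 * 19 = 133.
Step 2: phi(n) = 6 * 18 = 108.
Step 3: Find d such that 17 * d = 1 (mod 108).
Step 4: d = 17^(-1) mod 108 = 89.
Verification: 17 * 89 = 1513 = 14 * 108 + 1.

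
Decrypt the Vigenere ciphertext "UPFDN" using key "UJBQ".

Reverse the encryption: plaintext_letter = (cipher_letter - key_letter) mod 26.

Step 1: Extend key: UJBQU
Step 2: Decrypt each letter (c - k) mod 26:
  U(20) - U(20) = (20-20) mod 26 = 0 = A
  P(15) - J(9) = (15-9) mod 26 = 6 = G
  F(5) - B(1) = (5-1) mod 26 = 4 = E
  D(3) - Q(16) = (3-16) mod 26 = 13 = N
  N(13) - U(20) = (13-20) mod 26 = 19 = T
Plaintext: AGENT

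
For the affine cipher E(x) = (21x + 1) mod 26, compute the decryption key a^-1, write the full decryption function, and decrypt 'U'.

Step 1: Find a^-1, the modular inverse of 21 mod 26.
Step 2: We need 21 * a^-1 = 1 (mod 26).
Step 3: 21 * 5 = 105 = 4 * 26 + 1, so a^-1 = 5.
Step 4: D(y) = 5(y - 1) mod 26.
Step 5: Apply to 'U' (y = 20): D(20) = 5 * (20 - 1) mod 26 = 5 * 19 mod 26 = 17 -> 'R'.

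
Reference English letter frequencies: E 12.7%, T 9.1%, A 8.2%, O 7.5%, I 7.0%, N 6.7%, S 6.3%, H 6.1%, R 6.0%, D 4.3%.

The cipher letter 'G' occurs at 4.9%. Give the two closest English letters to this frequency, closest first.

Step 1: Observed frequency of 'G' is 4.9%.
Step 2: Compute distances to each reference frequency and sort:
  D (4.3%): difference = 0.6% <-- BEST
  R (6.0%): difference = 1.1% <-- RUNNER-UP
  H (6.1%): difference = 1.2%
  S (6.3%): difference = 1.4%
  N (6.7%): difference = 1.8%
Step 3: Most likely is 'D' (4.3%, diff 0.6%); second most likely is 'R' (6.0%, diff 1.1%).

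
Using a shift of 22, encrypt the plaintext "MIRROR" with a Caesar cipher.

Step 1: For each letter, shift forward by 22 positions (mod 26).
  M (position 12) -> position (12+22) mod 26 = 8 -> I
  I (position 8) -> position (8+22) mod 26 = 4 -> E
  R (position 17) -> position (17+22) mod 26 = 13 -> N
  R (position 17) -> position (17+22) mod 26 = 13 -> N
  O (position 14) -> position (14+22) mod 26 = 10 -> K
  R (position 17) -> position (17+22) mod 26 = 13 -> N
Result: IENNKN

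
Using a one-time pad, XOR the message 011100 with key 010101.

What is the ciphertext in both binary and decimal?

Step 1: Write out the XOR operation bit by bit:
  Message: 011100
  Key:     010101
  XOR:     001001
Step 2: Convert to decimal: 001001 = 9.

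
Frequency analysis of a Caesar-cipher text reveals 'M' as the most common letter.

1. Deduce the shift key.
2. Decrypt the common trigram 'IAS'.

Step 1: In English, 'E' is the most frequent letter (12.7%).
Step 2: The most frequent ciphertext letter is 'M' (position 12).
Step 3: Shift = (12 - 4) mod 26 = 8.
Step 4: Decrypt 'IAS' by shifting back 8:
  I -> A
  A -> S
  S -> K
Step 5: 'IAS' decrypts to 'ASK'.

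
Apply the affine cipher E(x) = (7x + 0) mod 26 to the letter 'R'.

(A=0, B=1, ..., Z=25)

Step 1: Convert 'R' to number: x = 17.
Step 2: E(17) = (7 * 17 + 0) mod 26 = 119 mod 26 = 15.
Step 3: Convert 15 back to letter: P.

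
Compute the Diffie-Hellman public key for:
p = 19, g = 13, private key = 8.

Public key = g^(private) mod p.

Step 1: A = g^a mod p = 13^8 mod 19.
  13^1 mod 19 = 13
  13^2 mod 19 = (13 * 13) mod 19 = 17
  13^3 mod 19 = (17 * 13) mod 19 = 12
  13^4 mod 19 = (12 * 13) mod 19 = 4
  13^5 mod 19 = (4 * 13) mod 19 = 14
  13^6 mod 19 = (14 * 13) mod 19 = 11
  13^7 mod 19 = (11 * 13) mod 19 = 10
  13^8 mod 19 = (10 * 13) mod 19 = 16
Result: A = 16.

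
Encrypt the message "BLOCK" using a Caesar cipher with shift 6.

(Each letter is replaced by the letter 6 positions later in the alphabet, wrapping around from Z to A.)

Step 1: For each letter, shift forward by 6 positions (mod 26).
  B (position 1) -> position (1+6) mod 26 = 7 -> H
  L (position 11) -> position (11+6) mod 26 = 17 -> R
  O (position 14) -> position (14+6) mod 26 = 20 -> U
  C (position 2) -> position (2+6) mod 26 = 8 -> I
  K (position 10) -> position (10+6) mod 26 = 16 -> Q
Result: HRUIQ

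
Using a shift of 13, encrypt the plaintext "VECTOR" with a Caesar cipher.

Step 1: For each letter, shift forward by 13 positions (mod 26).
  V (position 21) -> position (21+13) mod 26 = 8 -> I
  E (position 4) -> position (4+13) mod 26 = 17 -> R
  C (position 2) -> position (2+13) mod 26 = 15 -> P
  T (position 19) -> position (19+13) mod 26 = 6 -> G
  O (position 14) -> position (14+13) mod 26 = 1 -> B
  R (position 17) -> position (17+13) mod 26 = 4 -> E
Result: IRPGBE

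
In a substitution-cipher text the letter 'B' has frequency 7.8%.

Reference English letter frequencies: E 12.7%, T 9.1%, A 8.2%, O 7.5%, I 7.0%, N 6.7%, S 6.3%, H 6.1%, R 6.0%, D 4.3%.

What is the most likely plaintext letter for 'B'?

Step 1: The observed frequency is 7.8%.
Step 2: Compare with English frequencies:
  E: 12.7% (difference: 4.9%)
  T: 9.1% (difference: 1.3%)
  A: 8.2% (difference: 0.4%)
  O: 7.5% (difference: 0.3%) <-- closest
  I: 7.0% (difference: 0.8%)
  N: 6.7% (difference: 1.1%)
  S: 6.3% (difference: 1.5%)
  H: 6.1% (difference: 1.7%)
  R: 6.0% (difference: 1.8%)
  D: 4.3% (difference: 3.5%)
Step 3: 'B' most likely represents 'O' (frequency 7.5%).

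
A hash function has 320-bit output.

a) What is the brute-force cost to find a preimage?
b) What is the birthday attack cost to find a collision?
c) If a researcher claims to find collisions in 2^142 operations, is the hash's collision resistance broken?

Step 1: Preimage resistance requires brute-force of 2^320 operations.
Step 2: Collision resistance (birthday bound) = 2^(320/2) = 2^160.
Step 3: The claimed attack costs 2^142 operations.
Step 4: Since 2^142 < 2^160, the claimed attack beats the generic birthday bound, so collision resistance is broken.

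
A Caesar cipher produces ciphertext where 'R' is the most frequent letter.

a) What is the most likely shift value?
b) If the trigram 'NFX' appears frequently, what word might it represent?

Step 1: In English, 'E' is the most frequent letter (12.7%).
Step 2: The most frequent ciphertext letter is 'R' (position 17).
Step 3: Shift = (17 - 4) mod 26 = 13.
Step 4: Decrypt 'NFX' by shifting back 13:
  N -> A
  F -> S
  X -> K
Step 5: 'NFX' decrypts to 'ASK'.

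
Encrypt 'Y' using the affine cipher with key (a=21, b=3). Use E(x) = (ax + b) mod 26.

Step 1: Convert 'Y' to number: x = 24.
Step 2: E(24) = (21 * 24 + 3) mod 26 = 507 mod 26 = 13.
Step 3: Convert 13 back to letter: N.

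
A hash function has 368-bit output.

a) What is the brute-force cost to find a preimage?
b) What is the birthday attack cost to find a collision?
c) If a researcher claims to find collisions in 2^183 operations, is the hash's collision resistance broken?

Step 1: Preimage resistance requires brute-force of 2^368 operations.
Step 2: Collision resistance (birthday bound) = 2^(368/2) = 2^184.
Step 3: The claimed attack costs 2^183 operations.
Step 4: Since 2^183 < 2^184, the claimed attack beats the generic birthday bound, so collision resistance is broken.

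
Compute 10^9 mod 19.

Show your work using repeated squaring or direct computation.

Step 1: Compute 10^9 mod 19 step by step, reducing modulo 19 at each step.
  10^1 mod 19 = 10
  10^2 mod 19 = (10 * 10) mod 19 = 5
  10^3 mod 19 = (5 * 10) mod 19 = 12
  10^4 mod 19 = (12 * 10) mod 19 = 6
  10^5 mod 19 = (6 * 10) mod 19 = 3
  10^6 mod 19 = (3 * 10) mod 19 = 11
  10^7 mod 19 = (11 * 10) mod 19 = 15
  10^8 mod 19 = (15 * 10) mod 19 = 17
  10^9 mod 19 = (17 * 10) mod 19 = 18
Step 2: Result = 18.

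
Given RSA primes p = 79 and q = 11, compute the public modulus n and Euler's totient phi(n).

Step 1: n = p * q = 79 * 11 = 869.
Step 2: phi(n) = (p-1)(q-1) = 78 * 10 = 780.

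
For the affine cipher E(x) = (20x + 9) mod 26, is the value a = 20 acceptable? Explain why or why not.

Step 1: Compute gcd(20, 26).
Step 2: gcd(20, 26) = 2.
Since gcd = 2 != 1, 20 shares a common factor with 26, so it cannot be used.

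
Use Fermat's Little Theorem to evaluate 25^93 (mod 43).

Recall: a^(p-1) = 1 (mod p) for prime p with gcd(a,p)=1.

Step 1: Since 43 is prime, by Fermat's Little Theorem: 25^42 = 1 (mod 43).
Step 2: Reduce exponent: 93 mod 42 = 9.
Step 3: So 25^93 = 25^9 (mod 43).
Step 4: 25^9 mod 43 = 11.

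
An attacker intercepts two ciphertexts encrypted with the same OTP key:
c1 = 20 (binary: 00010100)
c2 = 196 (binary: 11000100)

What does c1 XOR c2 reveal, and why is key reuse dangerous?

Step 1: c1 XOR c2 = (m1 XOR k) XOR (m2 XOR k).
Step 2: By XOR associativity/commutativity: = m1 XOR m2 XOR k XOR k = m1 XOR m2.
Step 3: 00010100 XOR 11000100 = 11010000 = 208.
Step 4: The key cancels out! An attacker learns m1 XOR m2 = 208, revealing the relationship between plaintexts.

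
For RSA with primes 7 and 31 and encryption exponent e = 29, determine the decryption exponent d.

Step 1: n = 7 * 31 = 217.
Step 2: phi(n) = 6 * 30 = 180.
Step 3: Find d such that 29 * d = 1 (mod 180).
Step 4: d = 29^(-1) mod 180 = 149.
Verification: 29 * 149 = 4321 = 24 * 180 + 1.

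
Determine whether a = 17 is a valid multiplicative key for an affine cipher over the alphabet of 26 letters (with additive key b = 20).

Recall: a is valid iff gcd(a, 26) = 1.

Step 1: Compute gcd(17, 26).
Step 2: gcd(17, 26) = 1.
Since gcd = 1, 17 is coprime with 26, so it is a valid key.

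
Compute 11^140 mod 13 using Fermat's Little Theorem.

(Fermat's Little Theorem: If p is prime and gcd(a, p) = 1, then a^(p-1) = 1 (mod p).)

Step 1: Since 13 is prime, by Fermat's Little Theorem: 11^12 = 1 (mod 13).
Step 2: Reduce exponent: 140 mod 12 = 8.
Step 3: So 11^140 = 11^8 (mod 13).
Step 4: 11^8 mod 13 = 9.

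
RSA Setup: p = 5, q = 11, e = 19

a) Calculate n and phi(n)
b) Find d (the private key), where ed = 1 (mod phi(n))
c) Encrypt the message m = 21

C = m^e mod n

Step 1: n = 5 * 11 = 55.
Step 2: phi(n) = (5-1)(11-1) = 4 * 10 = 40.
Step 3: Find d = 19^(-1) mod 40 = 19.
  Verify: 19 * 19 = 361 = 1 (mod 40).
Step 4: C = 21^19 mod 55 = 21.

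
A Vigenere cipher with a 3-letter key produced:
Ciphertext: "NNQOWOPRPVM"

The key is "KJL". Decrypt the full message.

Step 1: Key 'KJL' has length 3. Extended key: KJLKJLKJLKJ
Step 2: Decrypt each position:
  N(13) - K(10) = 3 = D
  N(13) - J(9) = 4 = E
  Q(16) - L(11) = 5 = F
  O(14) - K(10) = 4 = E
  W(22) - J(9) = 13 = N
  O(14) - L(11) = 3 = D
  P(15) - K(10) = 5 = F
  R(17) - J(9) = 8 = I
  P(15) - L(11) = 4 = E
  V(21) - K(10) = 11 = L
  M(12) - J(9) = 3 = D
Plaintext: DEFENDFIELD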